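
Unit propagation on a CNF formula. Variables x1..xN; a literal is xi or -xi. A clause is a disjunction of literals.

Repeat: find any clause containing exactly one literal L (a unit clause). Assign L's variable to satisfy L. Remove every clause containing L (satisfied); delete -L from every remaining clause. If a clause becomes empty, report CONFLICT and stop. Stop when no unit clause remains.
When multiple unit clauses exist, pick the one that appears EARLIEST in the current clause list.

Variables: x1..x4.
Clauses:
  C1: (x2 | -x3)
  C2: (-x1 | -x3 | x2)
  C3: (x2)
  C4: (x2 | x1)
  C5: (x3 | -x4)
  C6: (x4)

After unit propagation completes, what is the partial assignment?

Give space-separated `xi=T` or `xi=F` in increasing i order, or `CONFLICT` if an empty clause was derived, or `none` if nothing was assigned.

Answer: x2=T x3=T x4=T

Derivation:
unit clause [2] forces x2=T; simplify:
  satisfied 4 clause(s); 2 remain; assigned so far: [2]
unit clause [4] forces x4=T; simplify:
  drop -4 from [3, -4] -> [3]
  satisfied 1 clause(s); 1 remain; assigned so far: [2, 4]
unit clause [3] forces x3=T; simplify:
  satisfied 1 clause(s); 0 remain; assigned so far: [2, 3, 4]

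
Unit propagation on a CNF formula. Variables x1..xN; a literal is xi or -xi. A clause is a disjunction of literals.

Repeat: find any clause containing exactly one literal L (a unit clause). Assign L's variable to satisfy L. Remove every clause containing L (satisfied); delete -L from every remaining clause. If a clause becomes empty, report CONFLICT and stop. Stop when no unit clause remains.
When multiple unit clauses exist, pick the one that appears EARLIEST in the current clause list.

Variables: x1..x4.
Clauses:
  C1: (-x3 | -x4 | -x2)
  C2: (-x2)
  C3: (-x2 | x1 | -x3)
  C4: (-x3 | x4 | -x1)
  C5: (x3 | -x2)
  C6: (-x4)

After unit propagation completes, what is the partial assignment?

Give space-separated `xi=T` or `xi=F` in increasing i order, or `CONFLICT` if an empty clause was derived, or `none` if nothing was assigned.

Answer: x2=F x4=F

Derivation:
unit clause [-2] forces x2=F; simplify:
  satisfied 4 clause(s); 2 remain; assigned so far: [2]
unit clause [-4] forces x4=F; simplify:
  drop 4 from [-3, 4, -1] -> [-3, -1]
  satisfied 1 clause(s); 1 remain; assigned so far: [2, 4]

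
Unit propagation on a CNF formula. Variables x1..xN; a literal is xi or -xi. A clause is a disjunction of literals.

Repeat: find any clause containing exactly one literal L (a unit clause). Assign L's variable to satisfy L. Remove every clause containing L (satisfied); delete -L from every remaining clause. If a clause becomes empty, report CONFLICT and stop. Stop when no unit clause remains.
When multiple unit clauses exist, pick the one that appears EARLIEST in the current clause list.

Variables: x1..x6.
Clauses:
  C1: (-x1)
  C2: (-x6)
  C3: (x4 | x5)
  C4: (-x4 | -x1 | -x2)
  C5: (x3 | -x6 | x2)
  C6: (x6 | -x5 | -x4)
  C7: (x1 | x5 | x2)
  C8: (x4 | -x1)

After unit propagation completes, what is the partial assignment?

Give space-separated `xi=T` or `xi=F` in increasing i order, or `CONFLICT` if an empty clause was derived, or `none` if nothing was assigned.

unit clause [-1] forces x1=F; simplify:
  drop 1 from [1, 5, 2] -> [5, 2]
  satisfied 3 clause(s); 5 remain; assigned so far: [1]
unit clause [-6] forces x6=F; simplify:
  drop 6 from [6, -5, -4] -> [-5, -4]
  satisfied 2 clause(s); 3 remain; assigned so far: [1, 6]

Answer: x1=F x6=F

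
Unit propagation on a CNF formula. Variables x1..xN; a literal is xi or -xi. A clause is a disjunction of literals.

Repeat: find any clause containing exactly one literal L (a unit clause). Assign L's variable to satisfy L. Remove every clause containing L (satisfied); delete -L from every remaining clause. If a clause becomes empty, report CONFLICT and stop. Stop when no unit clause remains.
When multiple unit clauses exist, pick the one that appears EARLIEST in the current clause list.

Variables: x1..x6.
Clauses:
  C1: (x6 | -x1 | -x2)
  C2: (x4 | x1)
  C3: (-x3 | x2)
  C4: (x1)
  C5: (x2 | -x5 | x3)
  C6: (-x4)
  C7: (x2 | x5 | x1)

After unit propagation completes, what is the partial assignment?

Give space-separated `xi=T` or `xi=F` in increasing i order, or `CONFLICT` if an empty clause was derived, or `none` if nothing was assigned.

unit clause [1] forces x1=T; simplify:
  drop -1 from [6, -1, -2] -> [6, -2]
  satisfied 3 clause(s); 4 remain; assigned so far: [1]
unit clause [-4] forces x4=F; simplify:
  satisfied 1 clause(s); 3 remain; assigned so far: [1, 4]

Answer: x1=T x4=F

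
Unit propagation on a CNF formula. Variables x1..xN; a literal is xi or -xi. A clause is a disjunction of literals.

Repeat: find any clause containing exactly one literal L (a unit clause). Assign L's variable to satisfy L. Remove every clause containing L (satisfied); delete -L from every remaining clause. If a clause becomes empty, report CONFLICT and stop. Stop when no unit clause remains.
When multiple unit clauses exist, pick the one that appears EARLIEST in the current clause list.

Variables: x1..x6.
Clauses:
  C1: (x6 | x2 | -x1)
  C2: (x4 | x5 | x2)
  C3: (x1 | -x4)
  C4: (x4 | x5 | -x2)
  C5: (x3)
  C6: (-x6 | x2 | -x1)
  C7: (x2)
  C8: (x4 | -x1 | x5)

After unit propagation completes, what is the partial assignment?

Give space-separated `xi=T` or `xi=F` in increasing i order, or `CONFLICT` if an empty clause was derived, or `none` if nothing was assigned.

unit clause [3] forces x3=T; simplify:
  satisfied 1 clause(s); 7 remain; assigned so far: [3]
unit clause [2] forces x2=T; simplify:
  drop -2 from [4, 5, -2] -> [4, 5]
  satisfied 4 clause(s); 3 remain; assigned so far: [2, 3]

Answer: x2=T x3=T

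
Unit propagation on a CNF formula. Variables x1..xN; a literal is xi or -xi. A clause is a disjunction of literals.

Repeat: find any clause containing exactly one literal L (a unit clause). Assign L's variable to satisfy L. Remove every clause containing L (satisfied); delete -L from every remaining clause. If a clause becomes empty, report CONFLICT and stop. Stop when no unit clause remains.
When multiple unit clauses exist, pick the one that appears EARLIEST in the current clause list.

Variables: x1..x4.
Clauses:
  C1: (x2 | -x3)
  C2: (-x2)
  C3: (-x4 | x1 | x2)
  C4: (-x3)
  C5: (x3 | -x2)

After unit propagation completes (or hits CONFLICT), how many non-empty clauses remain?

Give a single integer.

Answer: 1

Derivation:
unit clause [-2] forces x2=F; simplify:
  drop 2 from [2, -3] -> [-3]
  drop 2 from [-4, 1, 2] -> [-4, 1]
  satisfied 2 clause(s); 3 remain; assigned so far: [2]
unit clause [-3] forces x3=F; simplify:
  satisfied 2 clause(s); 1 remain; assigned so far: [2, 3]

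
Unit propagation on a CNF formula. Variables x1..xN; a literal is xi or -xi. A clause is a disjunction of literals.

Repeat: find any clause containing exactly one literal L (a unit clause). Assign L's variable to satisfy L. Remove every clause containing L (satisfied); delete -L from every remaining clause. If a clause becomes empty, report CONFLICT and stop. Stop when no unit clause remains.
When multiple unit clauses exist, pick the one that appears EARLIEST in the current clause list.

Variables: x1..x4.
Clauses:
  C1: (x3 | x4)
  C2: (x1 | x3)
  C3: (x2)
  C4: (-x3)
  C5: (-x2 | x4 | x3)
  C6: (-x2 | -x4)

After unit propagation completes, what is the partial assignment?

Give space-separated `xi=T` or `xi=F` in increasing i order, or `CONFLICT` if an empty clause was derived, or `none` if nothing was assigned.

unit clause [2] forces x2=T; simplify:
  drop -2 from [-2, 4, 3] -> [4, 3]
  drop -2 from [-2, -4] -> [-4]
  satisfied 1 clause(s); 5 remain; assigned so far: [2]
unit clause [-3] forces x3=F; simplify:
  drop 3 from [3, 4] -> [4]
  drop 3 from [1, 3] -> [1]
  drop 3 from [4, 3] -> [4]
  satisfied 1 clause(s); 4 remain; assigned so far: [2, 3]
unit clause [4] forces x4=T; simplify:
  drop -4 from [-4] -> [] (empty!)
  satisfied 2 clause(s); 2 remain; assigned so far: [2, 3, 4]
CONFLICT (empty clause)

Answer: CONFLICT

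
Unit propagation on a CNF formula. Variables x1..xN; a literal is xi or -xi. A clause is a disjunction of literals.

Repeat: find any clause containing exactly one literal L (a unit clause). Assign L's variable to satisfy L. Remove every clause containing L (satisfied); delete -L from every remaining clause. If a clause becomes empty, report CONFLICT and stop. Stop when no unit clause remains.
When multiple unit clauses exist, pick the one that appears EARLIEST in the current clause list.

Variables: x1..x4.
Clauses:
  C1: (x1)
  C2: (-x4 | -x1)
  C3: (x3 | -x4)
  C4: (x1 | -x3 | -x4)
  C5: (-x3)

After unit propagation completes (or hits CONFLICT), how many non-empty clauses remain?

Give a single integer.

unit clause [1] forces x1=T; simplify:
  drop -1 from [-4, -1] -> [-4]
  satisfied 2 clause(s); 3 remain; assigned so far: [1]
unit clause [-4] forces x4=F; simplify:
  satisfied 2 clause(s); 1 remain; assigned so far: [1, 4]
unit clause [-3] forces x3=F; simplify:
  satisfied 1 clause(s); 0 remain; assigned so far: [1, 3, 4]

Answer: 0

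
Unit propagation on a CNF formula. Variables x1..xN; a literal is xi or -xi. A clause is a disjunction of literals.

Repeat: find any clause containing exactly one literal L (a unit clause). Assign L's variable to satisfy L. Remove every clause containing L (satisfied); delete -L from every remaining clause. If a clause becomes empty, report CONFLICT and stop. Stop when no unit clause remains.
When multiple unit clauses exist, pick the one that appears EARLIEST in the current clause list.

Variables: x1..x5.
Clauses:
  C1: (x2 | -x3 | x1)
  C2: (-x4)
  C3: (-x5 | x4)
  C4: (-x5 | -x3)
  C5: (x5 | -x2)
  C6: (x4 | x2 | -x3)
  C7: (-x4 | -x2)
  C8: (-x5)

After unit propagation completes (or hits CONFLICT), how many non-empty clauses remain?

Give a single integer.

unit clause [-4] forces x4=F; simplify:
  drop 4 from [-5, 4] -> [-5]
  drop 4 from [4, 2, -3] -> [2, -3]
  satisfied 2 clause(s); 6 remain; assigned so far: [4]
unit clause [-5] forces x5=F; simplify:
  drop 5 from [5, -2] -> [-2]
  satisfied 3 clause(s); 3 remain; assigned so far: [4, 5]
unit clause [-2] forces x2=F; simplify:
  drop 2 from [2, -3, 1] -> [-3, 1]
  drop 2 from [2, -3] -> [-3]
  satisfied 1 clause(s); 2 remain; assigned so far: [2, 4, 5]
unit clause [-3] forces x3=F; simplify:
  satisfied 2 clause(s); 0 remain; assigned so far: [2, 3, 4, 5]

Answer: 0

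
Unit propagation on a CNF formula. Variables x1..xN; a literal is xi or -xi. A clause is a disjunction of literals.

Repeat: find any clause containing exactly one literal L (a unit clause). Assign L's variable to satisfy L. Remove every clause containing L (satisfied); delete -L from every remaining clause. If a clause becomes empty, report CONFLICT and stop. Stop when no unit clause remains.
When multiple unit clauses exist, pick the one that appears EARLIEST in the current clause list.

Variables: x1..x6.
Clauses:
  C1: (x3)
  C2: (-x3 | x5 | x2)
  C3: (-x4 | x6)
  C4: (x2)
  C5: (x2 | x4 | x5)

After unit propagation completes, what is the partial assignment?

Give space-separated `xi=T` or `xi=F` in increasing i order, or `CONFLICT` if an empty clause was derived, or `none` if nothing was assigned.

Answer: x2=T x3=T

Derivation:
unit clause [3] forces x3=T; simplify:
  drop -3 from [-3, 5, 2] -> [5, 2]
  satisfied 1 clause(s); 4 remain; assigned so far: [3]
unit clause [2] forces x2=T; simplify:
  satisfied 3 clause(s); 1 remain; assigned so far: [2, 3]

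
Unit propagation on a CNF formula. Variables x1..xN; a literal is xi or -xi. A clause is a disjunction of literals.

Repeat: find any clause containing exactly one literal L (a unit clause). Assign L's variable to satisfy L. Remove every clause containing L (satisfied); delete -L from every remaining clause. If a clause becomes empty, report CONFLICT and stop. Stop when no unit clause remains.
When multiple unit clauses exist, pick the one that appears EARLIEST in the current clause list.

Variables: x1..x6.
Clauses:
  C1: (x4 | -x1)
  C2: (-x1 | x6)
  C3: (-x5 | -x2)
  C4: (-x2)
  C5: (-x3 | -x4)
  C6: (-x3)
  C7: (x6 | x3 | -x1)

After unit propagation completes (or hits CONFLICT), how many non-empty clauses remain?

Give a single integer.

Answer: 3

Derivation:
unit clause [-2] forces x2=F; simplify:
  satisfied 2 clause(s); 5 remain; assigned so far: [2]
unit clause [-3] forces x3=F; simplify:
  drop 3 from [6, 3, -1] -> [6, -1]
  satisfied 2 clause(s); 3 remain; assigned so far: [2, 3]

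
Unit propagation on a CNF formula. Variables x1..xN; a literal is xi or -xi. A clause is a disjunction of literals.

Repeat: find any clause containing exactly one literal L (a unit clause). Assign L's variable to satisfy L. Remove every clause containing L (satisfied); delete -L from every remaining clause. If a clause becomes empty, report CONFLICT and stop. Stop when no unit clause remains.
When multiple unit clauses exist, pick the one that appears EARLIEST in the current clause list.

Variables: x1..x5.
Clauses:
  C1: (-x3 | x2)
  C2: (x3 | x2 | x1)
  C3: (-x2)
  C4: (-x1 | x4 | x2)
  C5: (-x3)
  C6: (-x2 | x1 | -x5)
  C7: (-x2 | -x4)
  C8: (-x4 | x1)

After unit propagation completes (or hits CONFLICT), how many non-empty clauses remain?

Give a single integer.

Answer: 0

Derivation:
unit clause [-2] forces x2=F; simplify:
  drop 2 from [-3, 2] -> [-3]
  drop 2 from [3, 2, 1] -> [3, 1]
  drop 2 from [-1, 4, 2] -> [-1, 4]
  satisfied 3 clause(s); 5 remain; assigned so far: [2]
unit clause [-3] forces x3=F; simplify:
  drop 3 from [3, 1] -> [1]
  satisfied 2 clause(s); 3 remain; assigned so far: [2, 3]
unit clause [1] forces x1=T; simplify:
  drop -1 from [-1, 4] -> [4]
  satisfied 2 clause(s); 1 remain; assigned so far: [1, 2, 3]
unit clause [4] forces x4=T; simplify:
  satisfied 1 clause(s); 0 remain; assigned so far: [1, 2, 3, 4]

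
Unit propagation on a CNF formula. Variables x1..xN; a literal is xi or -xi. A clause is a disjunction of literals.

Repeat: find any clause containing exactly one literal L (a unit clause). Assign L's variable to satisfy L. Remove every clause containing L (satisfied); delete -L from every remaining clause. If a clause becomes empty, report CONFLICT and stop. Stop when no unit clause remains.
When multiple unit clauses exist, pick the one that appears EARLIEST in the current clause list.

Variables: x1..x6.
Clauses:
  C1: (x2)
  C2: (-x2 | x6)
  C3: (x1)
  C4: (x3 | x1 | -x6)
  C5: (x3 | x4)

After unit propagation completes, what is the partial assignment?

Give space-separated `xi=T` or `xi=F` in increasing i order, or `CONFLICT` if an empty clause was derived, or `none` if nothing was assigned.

unit clause [2] forces x2=T; simplify:
  drop -2 from [-2, 6] -> [6]
  satisfied 1 clause(s); 4 remain; assigned so far: [2]
unit clause [6] forces x6=T; simplify:
  drop -6 from [3, 1, -6] -> [3, 1]
  satisfied 1 clause(s); 3 remain; assigned so far: [2, 6]
unit clause [1] forces x1=T; simplify:
  satisfied 2 clause(s); 1 remain; assigned so far: [1, 2, 6]

Answer: x1=T x2=T x6=T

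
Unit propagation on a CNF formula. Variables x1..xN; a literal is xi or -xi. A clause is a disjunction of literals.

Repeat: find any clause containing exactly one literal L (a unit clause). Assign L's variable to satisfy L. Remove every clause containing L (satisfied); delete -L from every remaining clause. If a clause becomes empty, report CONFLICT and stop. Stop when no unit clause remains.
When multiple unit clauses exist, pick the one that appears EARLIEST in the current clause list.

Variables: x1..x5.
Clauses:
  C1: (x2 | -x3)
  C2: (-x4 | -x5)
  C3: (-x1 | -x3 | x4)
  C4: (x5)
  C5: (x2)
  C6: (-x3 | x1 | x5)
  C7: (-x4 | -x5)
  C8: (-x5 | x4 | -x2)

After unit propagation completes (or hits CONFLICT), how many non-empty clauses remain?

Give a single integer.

Answer: 1

Derivation:
unit clause [5] forces x5=T; simplify:
  drop -5 from [-4, -5] -> [-4]
  drop -5 from [-4, -5] -> [-4]
  drop -5 from [-5, 4, -2] -> [4, -2]
  satisfied 2 clause(s); 6 remain; assigned so far: [5]
unit clause [-4] forces x4=F; simplify:
  drop 4 from [-1, -3, 4] -> [-1, -3]
  drop 4 from [4, -2] -> [-2]
  satisfied 2 clause(s); 4 remain; assigned so far: [4, 5]
unit clause [2] forces x2=T; simplify:
  drop -2 from [-2] -> [] (empty!)
  satisfied 2 clause(s); 2 remain; assigned so far: [2, 4, 5]
CONFLICT (empty clause)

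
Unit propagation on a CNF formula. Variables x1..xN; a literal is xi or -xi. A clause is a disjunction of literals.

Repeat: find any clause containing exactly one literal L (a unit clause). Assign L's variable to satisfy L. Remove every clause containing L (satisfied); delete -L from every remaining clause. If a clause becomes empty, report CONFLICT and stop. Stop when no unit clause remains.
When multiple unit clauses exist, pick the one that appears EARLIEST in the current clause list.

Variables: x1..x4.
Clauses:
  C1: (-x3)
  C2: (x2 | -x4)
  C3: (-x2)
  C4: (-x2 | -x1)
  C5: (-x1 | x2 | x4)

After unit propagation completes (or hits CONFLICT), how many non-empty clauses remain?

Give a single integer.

unit clause [-3] forces x3=F; simplify:
  satisfied 1 clause(s); 4 remain; assigned so far: [3]
unit clause [-2] forces x2=F; simplify:
  drop 2 from [2, -4] -> [-4]
  drop 2 from [-1, 2, 4] -> [-1, 4]
  satisfied 2 clause(s); 2 remain; assigned so far: [2, 3]
unit clause [-4] forces x4=F; simplify:
  drop 4 from [-1, 4] -> [-1]
  satisfied 1 clause(s); 1 remain; assigned so far: [2, 3, 4]
unit clause [-1] forces x1=F; simplify:
  satisfied 1 clause(s); 0 remain; assigned so far: [1, 2, 3, 4]

Answer: 0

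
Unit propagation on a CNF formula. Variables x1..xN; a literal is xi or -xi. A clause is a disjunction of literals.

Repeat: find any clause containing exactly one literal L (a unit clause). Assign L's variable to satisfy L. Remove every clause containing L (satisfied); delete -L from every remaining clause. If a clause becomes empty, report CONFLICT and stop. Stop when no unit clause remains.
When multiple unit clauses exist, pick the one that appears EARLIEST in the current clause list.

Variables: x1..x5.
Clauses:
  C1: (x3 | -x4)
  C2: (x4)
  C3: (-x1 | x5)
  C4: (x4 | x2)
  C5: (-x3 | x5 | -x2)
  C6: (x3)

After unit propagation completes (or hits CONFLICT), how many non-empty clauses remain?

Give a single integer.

unit clause [4] forces x4=T; simplify:
  drop -4 from [3, -4] -> [3]
  satisfied 2 clause(s); 4 remain; assigned so far: [4]
unit clause [3] forces x3=T; simplify:
  drop -3 from [-3, 5, -2] -> [5, -2]
  satisfied 2 clause(s); 2 remain; assigned so far: [3, 4]

Answer: 2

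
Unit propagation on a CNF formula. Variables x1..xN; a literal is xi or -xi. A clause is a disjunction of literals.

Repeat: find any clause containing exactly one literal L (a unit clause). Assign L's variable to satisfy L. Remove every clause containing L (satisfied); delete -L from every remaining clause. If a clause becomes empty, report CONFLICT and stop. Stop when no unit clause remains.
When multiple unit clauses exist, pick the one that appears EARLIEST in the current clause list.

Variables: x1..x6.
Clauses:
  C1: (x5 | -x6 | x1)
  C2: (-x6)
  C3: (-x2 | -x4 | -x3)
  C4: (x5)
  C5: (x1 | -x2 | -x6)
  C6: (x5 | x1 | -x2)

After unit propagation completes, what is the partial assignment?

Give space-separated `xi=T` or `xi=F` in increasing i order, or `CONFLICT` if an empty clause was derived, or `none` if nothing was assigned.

unit clause [-6] forces x6=F; simplify:
  satisfied 3 clause(s); 3 remain; assigned so far: [6]
unit clause [5] forces x5=T; simplify:
  satisfied 2 clause(s); 1 remain; assigned so far: [5, 6]

Answer: x5=T x6=F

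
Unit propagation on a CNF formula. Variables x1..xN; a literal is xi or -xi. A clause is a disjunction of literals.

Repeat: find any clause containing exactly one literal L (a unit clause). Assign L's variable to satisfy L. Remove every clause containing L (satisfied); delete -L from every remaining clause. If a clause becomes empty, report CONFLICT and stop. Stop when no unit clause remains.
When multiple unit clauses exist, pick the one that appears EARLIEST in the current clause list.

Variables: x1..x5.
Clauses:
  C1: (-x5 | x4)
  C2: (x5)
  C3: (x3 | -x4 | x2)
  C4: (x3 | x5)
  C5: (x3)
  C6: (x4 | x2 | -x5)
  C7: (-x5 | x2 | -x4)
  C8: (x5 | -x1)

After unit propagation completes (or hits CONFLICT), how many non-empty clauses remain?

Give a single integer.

Answer: 0

Derivation:
unit clause [5] forces x5=T; simplify:
  drop -5 from [-5, 4] -> [4]
  drop -5 from [4, 2, -5] -> [4, 2]
  drop -5 from [-5, 2, -4] -> [2, -4]
  satisfied 3 clause(s); 5 remain; assigned so far: [5]
unit clause [4] forces x4=T; simplify:
  drop -4 from [3, -4, 2] -> [3, 2]
  drop -4 from [2, -4] -> [2]
  satisfied 2 clause(s); 3 remain; assigned so far: [4, 5]
unit clause [3] forces x3=T; simplify:
  satisfied 2 clause(s); 1 remain; assigned so far: [3, 4, 5]
unit clause [2] forces x2=T; simplify:
  satisfied 1 clause(s); 0 remain; assigned so far: [2, 3, 4, 5]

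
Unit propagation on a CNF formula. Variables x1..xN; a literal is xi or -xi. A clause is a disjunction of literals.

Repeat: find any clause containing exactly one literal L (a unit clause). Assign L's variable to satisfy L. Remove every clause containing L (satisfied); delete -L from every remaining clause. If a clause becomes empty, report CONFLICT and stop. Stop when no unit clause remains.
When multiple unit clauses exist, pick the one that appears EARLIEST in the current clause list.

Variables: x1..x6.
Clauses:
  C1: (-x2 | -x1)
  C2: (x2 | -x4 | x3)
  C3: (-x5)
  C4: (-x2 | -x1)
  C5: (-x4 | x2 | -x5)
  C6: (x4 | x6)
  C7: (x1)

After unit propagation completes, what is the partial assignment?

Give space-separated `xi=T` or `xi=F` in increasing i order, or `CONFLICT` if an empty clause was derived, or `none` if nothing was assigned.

Answer: x1=T x2=F x5=F

Derivation:
unit clause [-5] forces x5=F; simplify:
  satisfied 2 clause(s); 5 remain; assigned so far: [5]
unit clause [1] forces x1=T; simplify:
  drop -1 from [-2, -1] -> [-2]
  drop -1 from [-2, -1] -> [-2]
  satisfied 1 clause(s); 4 remain; assigned so far: [1, 5]
unit clause [-2] forces x2=F; simplify:
  drop 2 from [2, -4, 3] -> [-4, 3]
  satisfied 2 clause(s); 2 remain; assigned so far: [1, 2, 5]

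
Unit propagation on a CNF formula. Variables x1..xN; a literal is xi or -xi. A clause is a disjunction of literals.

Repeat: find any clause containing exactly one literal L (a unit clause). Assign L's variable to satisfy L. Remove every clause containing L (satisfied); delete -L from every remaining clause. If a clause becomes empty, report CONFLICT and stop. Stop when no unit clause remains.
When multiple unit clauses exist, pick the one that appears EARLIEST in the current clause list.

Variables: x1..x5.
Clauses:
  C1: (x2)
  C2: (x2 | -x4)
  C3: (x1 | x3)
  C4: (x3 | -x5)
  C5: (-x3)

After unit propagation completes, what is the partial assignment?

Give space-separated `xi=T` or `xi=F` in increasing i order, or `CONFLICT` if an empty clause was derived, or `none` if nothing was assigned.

Answer: x1=T x2=T x3=F x5=F

Derivation:
unit clause [2] forces x2=T; simplify:
  satisfied 2 clause(s); 3 remain; assigned so far: [2]
unit clause [-3] forces x3=F; simplify:
  drop 3 from [1, 3] -> [1]
  drop 3 from [3, -5] -> [-5]
  satisfied 1 clause(s); 2 remain; assigned so far: [2, 3]
unit clause [1] forces x1=T; simplify:
  satisfied 1 clause(s); 1 remain; assigned so far: [1, 2, 3]
unit clause [-5] forces x5=F; simplify:
  satisfied 1 clause(s); 0 remain; assigned so far: [1, 2, 3, 5]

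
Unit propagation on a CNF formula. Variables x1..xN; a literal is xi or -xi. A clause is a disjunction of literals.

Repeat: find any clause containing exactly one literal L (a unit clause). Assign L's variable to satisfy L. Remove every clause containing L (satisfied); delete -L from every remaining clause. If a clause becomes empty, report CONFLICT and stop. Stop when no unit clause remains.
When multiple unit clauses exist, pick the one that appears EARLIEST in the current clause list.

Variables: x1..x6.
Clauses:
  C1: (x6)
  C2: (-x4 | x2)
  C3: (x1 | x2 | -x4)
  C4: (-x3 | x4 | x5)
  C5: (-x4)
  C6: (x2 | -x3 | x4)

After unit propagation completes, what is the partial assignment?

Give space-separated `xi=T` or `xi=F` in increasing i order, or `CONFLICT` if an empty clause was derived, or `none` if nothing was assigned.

Answer: x4=F x6=T

Derivation:
unit clause [6] forces x6=T; simplify:
  satisfied 1 clause(s); 5 remain; assigned so far: [6]
unit clause [-4] forces x4=F; simplify:
  drop 4 from [-3, 4, 5] -> [-3, 5]
  drop 4 from [2, -3, 4] -> [2, -3]
  satisfied 3 clause(s); 2 remain; assigned so far: [4, 6]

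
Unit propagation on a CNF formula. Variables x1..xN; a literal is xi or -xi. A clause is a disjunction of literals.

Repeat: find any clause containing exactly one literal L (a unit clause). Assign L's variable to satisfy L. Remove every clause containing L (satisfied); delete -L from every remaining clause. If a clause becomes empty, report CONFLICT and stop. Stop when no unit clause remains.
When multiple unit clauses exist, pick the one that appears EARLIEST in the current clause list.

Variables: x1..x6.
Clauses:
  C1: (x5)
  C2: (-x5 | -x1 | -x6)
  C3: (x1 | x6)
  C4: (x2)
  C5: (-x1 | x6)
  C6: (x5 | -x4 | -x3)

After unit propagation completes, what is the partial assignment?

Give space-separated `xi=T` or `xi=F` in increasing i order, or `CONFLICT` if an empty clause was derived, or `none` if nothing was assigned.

unit clause [5] forces x5=T; simplify:
  drop -5 from [-5, -1, -6] -> [-1, -6]
  satisfied 2 clause(s); 4 remain; assigned so far: [5]
unit clause [2] forces x2=T; simplify:
  satisfied 1 clause(s); 3 remain; assigned so far: [2, 5]

Answer: x2=T x5=T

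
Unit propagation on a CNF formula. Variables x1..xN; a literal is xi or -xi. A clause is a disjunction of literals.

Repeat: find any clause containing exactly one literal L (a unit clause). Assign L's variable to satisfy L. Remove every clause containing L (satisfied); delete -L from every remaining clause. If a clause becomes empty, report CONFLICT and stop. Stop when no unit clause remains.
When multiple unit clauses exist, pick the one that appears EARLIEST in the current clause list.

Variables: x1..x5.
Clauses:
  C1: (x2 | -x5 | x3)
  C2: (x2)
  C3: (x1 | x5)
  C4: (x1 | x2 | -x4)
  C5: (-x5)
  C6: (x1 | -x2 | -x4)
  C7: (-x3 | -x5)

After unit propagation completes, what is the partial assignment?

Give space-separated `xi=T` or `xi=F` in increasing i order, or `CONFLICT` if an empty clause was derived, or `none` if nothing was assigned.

Answer: x1=T x2=T x5=F

Derivation:
unit clause [2] forces x2=T; simplify:
  drop -2 from [1, -2, -4] -> [1, -4]
  satisfied 3 clause(s); 4 remain; assigned so far: [2]
unit clause [-5] forces x5=F; simplify:
  drop 5 from [1, 5] -> [1]
  satisfied 2 clause(s); 2 remain; assigned so far: [2, 5]
unit clause [1] forces x1=T; simplify:
  satisfied 2 clause(s); 0 remain; assigned so far: [1, 2, 5]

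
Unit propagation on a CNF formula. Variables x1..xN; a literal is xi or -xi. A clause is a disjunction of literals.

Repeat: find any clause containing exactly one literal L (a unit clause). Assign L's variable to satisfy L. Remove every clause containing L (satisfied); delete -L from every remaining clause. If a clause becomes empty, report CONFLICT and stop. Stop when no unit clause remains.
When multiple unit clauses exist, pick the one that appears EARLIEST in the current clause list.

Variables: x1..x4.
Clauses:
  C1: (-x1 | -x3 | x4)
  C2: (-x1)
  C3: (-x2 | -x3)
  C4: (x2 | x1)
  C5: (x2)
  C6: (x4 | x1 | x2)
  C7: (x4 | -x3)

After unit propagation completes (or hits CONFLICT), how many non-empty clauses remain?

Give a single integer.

Answer: 0

Derivation:
unit clause [-1] forces x1=F; simplify:
  drop 1 from [2, 1] -> [2]
  drop 1 from [4, 1, 2] -> [4, 2]
  satisfied 2 clause(s); 5 remain; assigned so far: [1]
unit clause [2] forces x2=T; simplify:
  drop -2 from [-2, -3] -> [-3]
  satisfied 3 clause(s); 2 remain; assigned so far: [1, 2]
unit clause [-3] forces x3=F; simplify:
  satisfied 2 clause(s); 0 remain; assigned so far: [1, 2, 3]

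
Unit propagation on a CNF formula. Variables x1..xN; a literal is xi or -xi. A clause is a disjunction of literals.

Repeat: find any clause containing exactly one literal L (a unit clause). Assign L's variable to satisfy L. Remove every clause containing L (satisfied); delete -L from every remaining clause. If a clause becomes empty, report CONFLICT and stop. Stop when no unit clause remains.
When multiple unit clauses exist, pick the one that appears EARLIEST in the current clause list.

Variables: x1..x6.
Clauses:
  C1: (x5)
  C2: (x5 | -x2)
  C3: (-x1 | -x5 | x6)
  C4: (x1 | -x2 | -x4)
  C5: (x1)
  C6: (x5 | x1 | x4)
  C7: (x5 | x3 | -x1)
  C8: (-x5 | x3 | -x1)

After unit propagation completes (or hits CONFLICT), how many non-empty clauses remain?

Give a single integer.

Answer: 0

Derivation:
unit clause [5] forces x5=T; simplify:
  drop -5 from [-1, -5, 6] -> [-1, 6]
  drop -5 from [-5, 3, -1] -> [3, -1]
  satisfied 4 clause(s); 4 remain; assigned so far: [5]
unit clause [1] forces x1=T; simplify:
  drop -1 from [-1, 6] -> [6]
  drop -1 from [3, -1] -> [3]
  satisfied 2 clause(s); 2 remain; assigned so far: [1, 5]
unit clause [6] forces x6=T; simplify:
  satisfied 1 clause(s); 1 remain; assigned so far: [1, 5, 6]
unit clause [3] forces x3=T; simplify:
  satisfied 1 clause(s); 0 remain; assigned so far: [1, 3, 5, 6]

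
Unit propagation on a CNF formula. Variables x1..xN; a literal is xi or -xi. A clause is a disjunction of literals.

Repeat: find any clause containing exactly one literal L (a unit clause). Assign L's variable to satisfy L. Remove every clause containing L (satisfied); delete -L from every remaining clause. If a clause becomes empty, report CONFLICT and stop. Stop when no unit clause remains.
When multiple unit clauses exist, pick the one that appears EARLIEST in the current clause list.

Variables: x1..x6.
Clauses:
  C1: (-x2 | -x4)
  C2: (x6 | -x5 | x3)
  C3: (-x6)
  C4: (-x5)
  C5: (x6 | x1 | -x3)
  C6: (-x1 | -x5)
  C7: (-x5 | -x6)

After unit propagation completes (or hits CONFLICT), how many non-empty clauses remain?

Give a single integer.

Answer: 2

Derivation:
unit clause [-6] forces x6=F; simplify:
  drop 6 from [6, -5, 3] -> [-5, 3]
  drop 6 from [6, 1, -3] -> [1, -3]
  satisfied 2 clause(s); 5 remain; assigned so far: [6]
unit clause [-5] forces x5=F; simplify:
  satisfied 3 clause(s); 2 remain; assigned so far: [5, 6]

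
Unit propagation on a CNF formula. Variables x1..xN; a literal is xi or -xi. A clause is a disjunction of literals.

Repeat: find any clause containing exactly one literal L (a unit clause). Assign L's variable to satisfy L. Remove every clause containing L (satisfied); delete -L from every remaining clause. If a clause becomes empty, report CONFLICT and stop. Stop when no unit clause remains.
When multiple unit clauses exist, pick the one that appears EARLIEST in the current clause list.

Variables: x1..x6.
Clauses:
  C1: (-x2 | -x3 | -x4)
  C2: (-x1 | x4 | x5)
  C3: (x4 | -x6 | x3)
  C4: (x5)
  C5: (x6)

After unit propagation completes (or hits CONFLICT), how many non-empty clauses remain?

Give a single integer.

Answer: 2

Derivation:
unit clause [5] forces x5=T; simplify:
  satisfied 2 clause(s); 3 remain; assigned so far: [5]
unit clause [6] forces x6=T; simplify:
  drop -6 from [4, -6, 3] -> [4, 3]
  satisfied 1 clause(s); 2 remain; assigned so far: [5, 6]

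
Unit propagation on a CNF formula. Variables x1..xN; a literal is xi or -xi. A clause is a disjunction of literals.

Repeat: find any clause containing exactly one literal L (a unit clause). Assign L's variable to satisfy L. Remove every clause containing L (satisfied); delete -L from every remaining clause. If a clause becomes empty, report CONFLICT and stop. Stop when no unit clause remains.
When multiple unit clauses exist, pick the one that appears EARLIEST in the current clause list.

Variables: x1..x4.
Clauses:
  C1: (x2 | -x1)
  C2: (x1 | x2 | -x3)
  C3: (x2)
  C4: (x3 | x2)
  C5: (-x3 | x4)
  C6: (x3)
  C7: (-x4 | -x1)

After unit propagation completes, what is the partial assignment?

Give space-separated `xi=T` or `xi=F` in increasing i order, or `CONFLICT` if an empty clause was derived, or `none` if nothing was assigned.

unit clause [2] forces x2=T; simplify:
  satisfied 4 clause(s); 3 remain; assigned so far: [2]
unit clause [3] forces x3=T; simplify:
  drop -3 from [-3, 4] -> [4]
  satisfied 1 clause(s); 2 remain; assigned so far: [2, 3]
unit clause [4] forces x4=T; simplify:
  drop -4 from [-4, -1] -> [-1]
  satisfied 1 clause(s); 1 remain; assigned so far: [2, 3, 4]
unit clause [-1] forces x1=F; simplify:
  satisfied 1 clause(s); 0 remain; assigned so far: [1, 2, 3, 4]

Answer: x1=F x2=T x3=T x4=T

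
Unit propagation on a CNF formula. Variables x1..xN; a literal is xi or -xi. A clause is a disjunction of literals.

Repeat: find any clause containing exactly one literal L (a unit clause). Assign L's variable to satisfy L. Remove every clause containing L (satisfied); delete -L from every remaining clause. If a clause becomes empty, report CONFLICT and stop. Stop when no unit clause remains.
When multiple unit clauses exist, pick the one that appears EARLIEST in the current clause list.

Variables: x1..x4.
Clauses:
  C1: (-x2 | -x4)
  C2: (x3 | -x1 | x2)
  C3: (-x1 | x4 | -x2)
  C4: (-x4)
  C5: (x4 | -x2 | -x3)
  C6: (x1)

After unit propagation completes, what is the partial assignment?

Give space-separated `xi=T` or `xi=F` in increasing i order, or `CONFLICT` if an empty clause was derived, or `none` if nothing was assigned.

unit clause [-4] forces x4=F; simplify:
  drop 4 from [-1, 4, -2] -> [-1, -2]
  drop 4 from [4, -2, -3] -> [-2, -3]
  satisfied 2 clause(s); 4 remain; assigned so far: [4]
unit clause [1] forces x1=T; simplify:
  drop -1 from [3, -1, 2] -> [3, 2]
  drop -1 from [-1, -2] -> [-2]
  satisfied 1 clause(s); 3 remain; assigned so far: [1, 4]
unit clause [-2] forces x2=F; simplify:
  drop 2 from [3, 2] -> [3]
  satisfied 2 clause(s); 1 remain; assigned so far: [1, 2, 4]
unit clause [3] forces x3=T; simplify:
  satisfied 1 clause(s); 0 remain; assigned so far: [1, 2, 3, 4]

Answer: x1=T x2=F x3=T x4=F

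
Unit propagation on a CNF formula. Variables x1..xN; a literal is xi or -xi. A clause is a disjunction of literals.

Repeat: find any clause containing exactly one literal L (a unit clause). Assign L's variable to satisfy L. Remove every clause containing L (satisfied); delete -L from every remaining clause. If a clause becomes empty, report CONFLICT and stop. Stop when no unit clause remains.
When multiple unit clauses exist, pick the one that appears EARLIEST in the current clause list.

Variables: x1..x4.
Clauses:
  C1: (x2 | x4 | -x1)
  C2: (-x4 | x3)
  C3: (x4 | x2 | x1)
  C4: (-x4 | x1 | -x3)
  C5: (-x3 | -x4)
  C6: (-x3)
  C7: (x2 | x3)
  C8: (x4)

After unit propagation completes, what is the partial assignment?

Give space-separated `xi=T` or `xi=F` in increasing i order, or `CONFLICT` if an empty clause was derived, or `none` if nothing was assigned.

Answer: CONFLICT

Derivation:
unit clause [-3] forces x3=F; simplify:
  drop 3 from [-4, 3] -> [-4]
  drop 3 from [2, 3] -> [2]
  satisfied 3 clause(s); 5 remain; assigned so far: [3]
unit clause [-4] forces x4=F; simplify:
  drop 4 from [2, 4, -1] -> [2, -1]
  drop 4 from [4, 2, 1] -> [2, 1]
  drop 4 from [4] -> [] (empty!)
  satisfied 1 clause(s); 4 remain; assigned so far: [3, 4]
CONFLICT (empty clause)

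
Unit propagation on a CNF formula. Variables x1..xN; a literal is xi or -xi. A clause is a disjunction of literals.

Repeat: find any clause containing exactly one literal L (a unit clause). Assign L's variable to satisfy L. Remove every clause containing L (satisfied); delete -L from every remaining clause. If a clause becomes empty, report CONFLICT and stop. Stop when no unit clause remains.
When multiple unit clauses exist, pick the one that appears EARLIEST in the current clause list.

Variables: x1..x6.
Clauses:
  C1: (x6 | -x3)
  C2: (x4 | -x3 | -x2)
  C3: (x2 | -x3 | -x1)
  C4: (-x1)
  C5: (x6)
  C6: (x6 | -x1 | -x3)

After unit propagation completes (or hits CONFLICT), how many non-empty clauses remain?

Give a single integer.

Answer: 1

Derivation:
unit clause [-1] forces x1=F; simplify:
  satisfied 3 clause(s); 3 remain; assigned so far: [1]
unit clause [6] forces x6=T; simplify:
  satisfied 2 clause(s); 1 remain; assigned so far: [1, 6]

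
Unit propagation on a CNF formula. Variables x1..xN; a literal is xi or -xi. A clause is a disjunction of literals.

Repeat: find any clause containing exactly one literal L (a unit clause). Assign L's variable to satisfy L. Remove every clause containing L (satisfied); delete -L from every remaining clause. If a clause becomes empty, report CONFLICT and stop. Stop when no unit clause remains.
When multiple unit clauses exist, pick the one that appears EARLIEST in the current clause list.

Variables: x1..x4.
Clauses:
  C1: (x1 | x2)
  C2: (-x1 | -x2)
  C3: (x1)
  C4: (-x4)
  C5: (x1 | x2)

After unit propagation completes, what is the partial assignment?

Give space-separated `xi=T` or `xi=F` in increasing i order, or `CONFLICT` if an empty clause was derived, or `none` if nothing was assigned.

unit clause [1] forces x1=T; simplify:
  drop -1 from [-1, -2] -> [-2]
  satisfied 3 clause(s); 2 remain; assigned so far: [1]
unit clause [-2] forces x2=F; simplify:
  satisfied 1 clause(s); 1 remain; assigned so far: [1, 2]
unit clause [-4] forces x4=F; simplify:
  satisfied 1 clause(s); 0 remain; assigned so far: [1, 2, 4]

Answer: x1=T x2=F x4=F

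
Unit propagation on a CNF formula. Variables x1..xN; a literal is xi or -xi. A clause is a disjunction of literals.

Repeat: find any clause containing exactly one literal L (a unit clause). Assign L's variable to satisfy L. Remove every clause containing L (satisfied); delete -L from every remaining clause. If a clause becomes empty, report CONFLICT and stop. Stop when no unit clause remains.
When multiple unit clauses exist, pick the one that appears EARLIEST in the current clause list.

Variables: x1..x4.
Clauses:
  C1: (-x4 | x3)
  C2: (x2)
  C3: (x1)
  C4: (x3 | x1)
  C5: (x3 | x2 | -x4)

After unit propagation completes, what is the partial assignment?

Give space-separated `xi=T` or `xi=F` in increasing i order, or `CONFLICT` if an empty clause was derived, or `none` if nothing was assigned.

unit clause [2] forces x2=T; simplify:
  satisfied 2 clause(s); 3 remain; assigned so far: [2]
unit clause [1] forces x1=T; simplify:
  satisfied 2 clause(s); 1 remain; assigned so far: [1, 2]

Answer: x1=T x2=T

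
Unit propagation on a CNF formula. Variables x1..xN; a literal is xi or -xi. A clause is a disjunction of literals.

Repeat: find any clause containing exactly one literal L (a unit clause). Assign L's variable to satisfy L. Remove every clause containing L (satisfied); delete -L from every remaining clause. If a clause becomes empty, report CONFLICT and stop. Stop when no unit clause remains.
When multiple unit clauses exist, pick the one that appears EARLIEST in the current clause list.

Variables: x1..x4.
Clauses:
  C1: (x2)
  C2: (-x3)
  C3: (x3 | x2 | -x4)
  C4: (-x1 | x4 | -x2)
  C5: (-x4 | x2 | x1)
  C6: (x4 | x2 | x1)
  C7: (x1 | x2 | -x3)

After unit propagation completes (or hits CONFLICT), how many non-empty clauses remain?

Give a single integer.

Answer: 1

Derivation:
unit clause [2] forces x2=T; simplify:
  drop -2 from [-1, 4, -2] -> [-1, 4]
  satisfied 5 clause(s); 2 remain; assigned so far: [2]
unit clause [-3] forces x3=F; simplify:
  satisfied 1 clause(s); 1 remain; assigned so far: [2, 3]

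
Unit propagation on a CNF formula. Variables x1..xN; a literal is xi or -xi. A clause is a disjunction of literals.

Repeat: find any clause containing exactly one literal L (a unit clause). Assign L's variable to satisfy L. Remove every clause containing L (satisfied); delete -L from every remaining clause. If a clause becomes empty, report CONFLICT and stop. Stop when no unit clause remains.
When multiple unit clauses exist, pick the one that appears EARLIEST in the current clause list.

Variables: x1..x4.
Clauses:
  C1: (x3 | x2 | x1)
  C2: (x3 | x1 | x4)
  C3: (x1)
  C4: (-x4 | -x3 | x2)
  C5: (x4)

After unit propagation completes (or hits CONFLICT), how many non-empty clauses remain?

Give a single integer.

unit clause [1] forces x1=T; simplify:
  satisfied 3 clause(s); 2 remain; assigned so far: [1]
unit clause [4] forces x4=T; simplify:
  drop -4 from [-4, -3, 2] -> [-3, 2]
  satisfied 1 clause(s); 1 remain; assigned so far: [1, 4]

Answer: 1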